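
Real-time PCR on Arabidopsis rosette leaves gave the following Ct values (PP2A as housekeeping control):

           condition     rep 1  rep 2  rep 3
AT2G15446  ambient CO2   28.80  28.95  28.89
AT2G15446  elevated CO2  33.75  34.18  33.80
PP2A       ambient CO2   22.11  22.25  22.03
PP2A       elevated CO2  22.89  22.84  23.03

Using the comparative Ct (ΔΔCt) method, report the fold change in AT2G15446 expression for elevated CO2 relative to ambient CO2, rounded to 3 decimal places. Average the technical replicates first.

Mean Ct: AT2G15446 ambient CO2 28.880; AT2G15446 elevated CO2 33.910; PP2A ambient CO2 22.130; PP2A elevated CO2 22.920
ΔCt(ambient CO2) = 28.880 − 22.130 = 6.750
ΔCt(elevated CO2) = 33.910 − 22.920 = 10.990
ΔΔCt = 10.990 − 6.750 = 4.240
Fold change = 2^(−4.240) = 0.0529

0.053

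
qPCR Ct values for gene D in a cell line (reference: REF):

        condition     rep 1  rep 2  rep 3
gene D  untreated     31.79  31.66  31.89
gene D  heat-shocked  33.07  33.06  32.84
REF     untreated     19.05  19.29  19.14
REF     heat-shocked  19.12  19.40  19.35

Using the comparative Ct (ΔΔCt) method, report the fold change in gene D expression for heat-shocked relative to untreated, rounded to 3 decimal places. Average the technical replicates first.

0.473

Mean Ct: gene D untreated 31.780; gene D heat-shocked 32.990; REF untreated 19.160; REF heat-shocked 19.290
ΔCt(untreated) = 31.780 − 19.160 = 12.620
ΔCt(heat-shocked) = 32.990 − 19.290 = 13.700
ΔΔCt = 13.700 − 12.620 = 1.080
Fold change = 2^(−1.080) = 0.4730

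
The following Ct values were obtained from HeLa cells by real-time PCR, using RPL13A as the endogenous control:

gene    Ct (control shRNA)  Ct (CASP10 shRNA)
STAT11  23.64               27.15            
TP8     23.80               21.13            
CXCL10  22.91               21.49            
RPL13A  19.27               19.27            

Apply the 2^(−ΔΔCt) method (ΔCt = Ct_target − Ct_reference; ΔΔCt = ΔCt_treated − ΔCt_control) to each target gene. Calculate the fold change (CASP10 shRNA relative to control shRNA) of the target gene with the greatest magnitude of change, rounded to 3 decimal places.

STAT11: ΔΔCt = (27.15−19.27) − (23.64−19.27) = 7.88 − 4.37 = 3.51; fold change = 2^-3.51 = 0.088
TP8: ΔΔCt = (21.13−19.27) − (23.80−19.27) = 1.86 − 4.53 = -2.67; fold change = 2^2.67 = 6.364
CXCL10: ΔΔCt = (21.49−19.27) − (22.91−19.27) = 2.22 − 3.64 = -1.42; fold change = 2^1.42 = 2.676
STAT11 has the largest |ΔΔCt| = 3.51.

0.088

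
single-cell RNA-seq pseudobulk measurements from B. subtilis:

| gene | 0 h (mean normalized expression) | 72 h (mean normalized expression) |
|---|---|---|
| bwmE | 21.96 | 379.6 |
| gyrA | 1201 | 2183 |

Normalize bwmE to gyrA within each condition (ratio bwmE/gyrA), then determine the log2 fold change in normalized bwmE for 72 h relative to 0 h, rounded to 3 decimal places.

3.249

bwmE/gyrA (0 h) = 21.96 / 1201 = 0.018285
bwmE/gyrA (72 h) = 379.6 / 2183 = 0.17389
Fold change = 0.17389 / 0.018285 = 9.5101
log2(9.5101) = 3.2495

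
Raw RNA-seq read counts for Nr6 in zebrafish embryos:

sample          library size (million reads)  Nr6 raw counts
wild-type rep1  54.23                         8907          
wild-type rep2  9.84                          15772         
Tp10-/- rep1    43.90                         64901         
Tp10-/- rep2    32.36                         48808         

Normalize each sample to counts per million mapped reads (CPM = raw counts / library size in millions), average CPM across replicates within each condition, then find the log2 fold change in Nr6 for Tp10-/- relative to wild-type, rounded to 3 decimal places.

CPM(wild-type rep1) = 8907 / 54.23 = 164.2449
CPM(wild-type rep2) = 15772 / 9.84 = 1602.8455
CPM(Tp10-/- rep1) = 64901 / 43.90 = 1478.3827
CPM(Tp10-/- rep2) = 48808 / 32.36 = 1508.2818
mean CPM(wild-type) = 883.5452; mean CPM(Tp10-/-) = 1493.3323
Fold change = 1493.3323 / 883.5452 = 1.69016
log2(1.69016) = 0.7572

0.757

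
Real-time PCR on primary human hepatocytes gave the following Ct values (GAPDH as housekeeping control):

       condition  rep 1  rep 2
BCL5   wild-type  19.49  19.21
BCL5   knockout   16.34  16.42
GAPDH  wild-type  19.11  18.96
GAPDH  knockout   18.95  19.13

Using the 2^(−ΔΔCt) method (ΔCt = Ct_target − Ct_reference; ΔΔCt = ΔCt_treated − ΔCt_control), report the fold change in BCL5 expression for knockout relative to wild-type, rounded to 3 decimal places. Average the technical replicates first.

7.863

Mean Ct: BCL5 wild-type 19.350; BCL5 knockout 16.380; GAPDH wild-type 19.035; GAPDH knockout 19.040
ΔCt(wild-type) = 19.350 − 19.035 = 0.315
ΔCt(knockout) = 16.380 − 19.040 = -2.660
ΔΔCt = -2.660 − 0.315 = -2.975
Fold change = 2^(−(-2.975)) = 2^2.975 = 7.8626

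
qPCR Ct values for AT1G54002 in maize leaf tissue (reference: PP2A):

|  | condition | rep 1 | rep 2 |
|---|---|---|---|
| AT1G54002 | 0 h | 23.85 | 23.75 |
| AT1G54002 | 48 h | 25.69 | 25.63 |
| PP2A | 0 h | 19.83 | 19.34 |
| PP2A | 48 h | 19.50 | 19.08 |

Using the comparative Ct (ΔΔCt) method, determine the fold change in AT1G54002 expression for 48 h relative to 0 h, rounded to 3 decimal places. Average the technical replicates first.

Mean Ct: AT1G54002 0 h 23.800; AT1G54002 48 h 25.660; PP2A 0 h 19.585; PP2A 48 h 19.290
ΔCt(0 h) = 23.800 − 19.585 = 4.215
ΔCt(48 h) = 25.660 − 19.290 = 6.370
ΔΔCt = 6.370 − 4.215 = 2.155
Fold change = 2^(−2.155) = 0.2245

0.225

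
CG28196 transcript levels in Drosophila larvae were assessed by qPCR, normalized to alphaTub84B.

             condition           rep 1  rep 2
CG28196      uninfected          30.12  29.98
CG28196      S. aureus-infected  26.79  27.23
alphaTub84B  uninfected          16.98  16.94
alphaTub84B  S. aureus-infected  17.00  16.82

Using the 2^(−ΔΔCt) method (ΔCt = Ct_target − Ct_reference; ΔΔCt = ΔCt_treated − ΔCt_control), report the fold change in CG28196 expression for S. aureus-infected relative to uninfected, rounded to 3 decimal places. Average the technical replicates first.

Mean Ct: CG28196 uninfected 30.050; CG28196 S. aureus-infected 27.010; alphaTub84B uninfected 16.960; alphaTub84B S. aureus-infected 16.910
ΔCt(uninfected) = 30.050 − 16.960 = 13.090
ΔCt(S. aureus-infected) = 27.010 − 16.910 = 10.100
ΔΔCt = 10.100 − 13.090 = -2.990
Fold change = 2^(−(-2.990)) = 2^2.990 = 7.9447

7.945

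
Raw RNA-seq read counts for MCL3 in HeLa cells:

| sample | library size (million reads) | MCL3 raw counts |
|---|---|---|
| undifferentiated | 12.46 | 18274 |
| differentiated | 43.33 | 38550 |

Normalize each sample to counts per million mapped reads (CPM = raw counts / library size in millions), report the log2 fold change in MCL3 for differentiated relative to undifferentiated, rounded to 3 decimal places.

CPM(undifferentiated) = 18274 / 12.46 = 1466.6132
CPM(differentiated) = 38550 / 43.33 = 889.6838
Fold change = 889.6838 / 1466.6132 = 0.60662
log2(0.60662) = -0.7211

-0.721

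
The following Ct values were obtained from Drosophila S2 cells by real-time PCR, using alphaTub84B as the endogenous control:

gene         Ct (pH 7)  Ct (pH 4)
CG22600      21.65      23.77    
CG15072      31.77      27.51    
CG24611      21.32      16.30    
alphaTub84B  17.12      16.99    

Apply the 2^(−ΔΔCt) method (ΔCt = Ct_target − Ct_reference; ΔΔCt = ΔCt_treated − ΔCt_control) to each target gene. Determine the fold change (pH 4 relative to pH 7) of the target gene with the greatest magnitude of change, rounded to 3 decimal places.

CG22600: ΔΔCt = (23.77−16.99) − (21.65−17.12) = 6.78 − 4.53 = 2.25; fold change = 2^-2.25 = 0.210
CG15072: ΔΔCt = (27.51−16.99) − (31.77−17.12) = 10.52 − 14.65 = -4.13; fold change = 2^4.13 = 17.509
CG24611: ΔΔCt = (16.30−16.99) − (21.32−17.12) = -0.69 − 4.20 = -4.89; fold change = 2^4.89 = 29.651
CG24611 has the largest |ΔΔCt| = 4.89.

29.651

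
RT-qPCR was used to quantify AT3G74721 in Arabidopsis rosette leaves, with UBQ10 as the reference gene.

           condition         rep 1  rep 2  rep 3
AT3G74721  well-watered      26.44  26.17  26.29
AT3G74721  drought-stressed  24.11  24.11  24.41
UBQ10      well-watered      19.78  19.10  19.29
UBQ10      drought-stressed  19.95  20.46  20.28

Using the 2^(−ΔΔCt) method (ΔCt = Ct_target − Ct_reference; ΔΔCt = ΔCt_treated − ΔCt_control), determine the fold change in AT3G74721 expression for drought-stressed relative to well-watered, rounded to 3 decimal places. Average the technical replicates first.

7.621

Mean Ct: AT3G74721 well-watered 26.300; AT3G74721 drought-stressed 24.210; UBQ10 well-watered 19.390; UBQ10 drought-stressed 20.230
ΔCt(well-watered) = 26.300 − 19.390 = 6.910
ΔCt(drought-stressed) = 24.210 − 20.230 = 3.980
ΔΔCt = 3.980 − 6.910 = -2.930
Fold change = 2^(−(-2.930)) = 2^2.930 = 7.6211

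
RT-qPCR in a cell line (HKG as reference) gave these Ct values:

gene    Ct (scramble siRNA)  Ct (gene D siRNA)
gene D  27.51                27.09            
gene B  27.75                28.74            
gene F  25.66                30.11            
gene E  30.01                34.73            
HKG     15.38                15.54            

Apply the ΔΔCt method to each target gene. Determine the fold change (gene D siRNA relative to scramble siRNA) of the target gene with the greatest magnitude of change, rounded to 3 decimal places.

0.042

gene D: ΔΔCt = (27.09−15.54) − (27.51−15.38) = 11.55 − 12.13 = -0.58; fold change = 2^0.58 = 1.495
gene B: ΔΔCt = (28.74−15.54) − (27.75−15.38) = 13.20 − 12.37 = 0.83; fold change = 2^-0.83 = 0.563
gene F: ΔΔCt = (30.11−15.54) − (25.66−15.38) = 14.57 − 10.28 = 4.29; fold change = 2^-4.29 = 0.051
gene E: ΔΔCt = (34.73−15.54) − (30.01−15.38) = 19.19 − 14.63 = 4.56; fold change = 2^-4.56 = 0.042
gene E has the largest |ΔΔCt| = 4.56.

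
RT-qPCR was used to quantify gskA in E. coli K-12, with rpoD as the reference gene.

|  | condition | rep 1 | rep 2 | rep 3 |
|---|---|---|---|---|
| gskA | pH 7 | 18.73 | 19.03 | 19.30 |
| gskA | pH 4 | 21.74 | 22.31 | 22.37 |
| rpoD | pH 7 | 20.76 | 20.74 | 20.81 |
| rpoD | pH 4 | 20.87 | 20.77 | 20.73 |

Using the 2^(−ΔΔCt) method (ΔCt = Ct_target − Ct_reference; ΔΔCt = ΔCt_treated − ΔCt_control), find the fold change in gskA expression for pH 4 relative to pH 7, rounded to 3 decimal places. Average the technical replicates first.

0.117

Mean Ct: gskA pH 7 19.020; gskA pH 4 22.140; rpoD pH 7 20.770; rpoD pH 4 20.790
ΔCt(pH 7) = 19.020 − 20.770 = -1.750
ΔCt(pH 4) = 22.140 − 20.790 = 1.350
ΔΔCt = 1.350 − (-1.750) = 3.100
Fold change = 2^(−3.100) = 0.1166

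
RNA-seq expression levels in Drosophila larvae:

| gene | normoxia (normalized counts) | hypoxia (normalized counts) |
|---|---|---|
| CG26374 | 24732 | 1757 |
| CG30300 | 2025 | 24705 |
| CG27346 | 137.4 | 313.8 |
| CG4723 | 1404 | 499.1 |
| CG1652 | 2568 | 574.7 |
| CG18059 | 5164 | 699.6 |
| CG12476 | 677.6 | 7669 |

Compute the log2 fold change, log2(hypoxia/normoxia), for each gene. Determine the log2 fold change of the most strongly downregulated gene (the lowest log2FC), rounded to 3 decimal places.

log2(1757/24732) = -3.815  (CG26374)
log2(24705/2025) = 3.609  (CG30300)
log2(313.8/137.4) = 1.191  (CG27346)
log2(499.1/1404) = -1.492  (CG4723)
log2(574.7/2568) = -2.160  (CG1652)
log2(699.6/5164) = -2.884  (CG18059)
log2(7669/677.6) = 3.501  (CG12476)
CG26374 is most strongly downregulated.

-3.815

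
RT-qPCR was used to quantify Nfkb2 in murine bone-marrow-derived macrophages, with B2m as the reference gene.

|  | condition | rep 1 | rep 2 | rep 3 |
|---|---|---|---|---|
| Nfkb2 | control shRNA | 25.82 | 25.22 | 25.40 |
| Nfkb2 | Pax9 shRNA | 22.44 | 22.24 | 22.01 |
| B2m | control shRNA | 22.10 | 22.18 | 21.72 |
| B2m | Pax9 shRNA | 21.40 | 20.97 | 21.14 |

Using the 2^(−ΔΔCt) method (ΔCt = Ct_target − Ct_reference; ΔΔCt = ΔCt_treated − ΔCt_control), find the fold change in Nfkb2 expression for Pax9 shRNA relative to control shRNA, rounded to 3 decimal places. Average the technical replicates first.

5.352

Mean Ct: Nfkb2 control shRNA 25.480; Nfkb2 Pax9 shRNA 22.230; B2m control shRNA 22.000; B2m Pax9 shRNA 21.170
ΔCt(control shRNA) = 25.480 − 22.000 = 3.480
ΔCt(Pax9 shRNA) = 22.230 − 21.170 = 1.060
ΔΔCt = 1.060 − 3.480 = -2.420
Fold change = 2^(−(-2.420)) = 2^2.420 = 5.3517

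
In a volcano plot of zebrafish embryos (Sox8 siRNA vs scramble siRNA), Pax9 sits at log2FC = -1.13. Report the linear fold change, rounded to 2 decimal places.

0.46

Fold change = 2^(-1.13) = 0.457
That is, Pax9 drops to 45.7% of the scramble siRNA level.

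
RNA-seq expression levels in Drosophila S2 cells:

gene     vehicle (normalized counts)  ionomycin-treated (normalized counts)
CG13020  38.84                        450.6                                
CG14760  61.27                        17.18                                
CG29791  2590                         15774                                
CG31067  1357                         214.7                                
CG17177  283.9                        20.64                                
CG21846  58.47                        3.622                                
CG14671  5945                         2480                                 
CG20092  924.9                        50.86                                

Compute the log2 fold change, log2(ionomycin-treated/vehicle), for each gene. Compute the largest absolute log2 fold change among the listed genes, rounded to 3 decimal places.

log2(450.6/38.84) = 3.536  (CG13020)
log2(17.18/61.27) = -1.834  (CG14760)
log2(15774/2590) = 2.607  (CG29791)
log2(214.7/1357) = -2.660  (CG31067)
log2(20.64/283.9) = -3.782  (CG17177)
log2(3.622/58.47) = -4.013  (CG21846)
log2(2480/5945) = -1.261  (CG14671)
log2(50.86/924.9) = -4.185  (CG20092)
The largest magnitude belongs to CG20092.

4.185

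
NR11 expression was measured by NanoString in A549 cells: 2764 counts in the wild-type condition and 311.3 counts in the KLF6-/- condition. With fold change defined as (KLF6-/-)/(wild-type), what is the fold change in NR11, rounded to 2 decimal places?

0.11

Fold change = 311.3 / 2764 = 0.113
NR11 is downregulated.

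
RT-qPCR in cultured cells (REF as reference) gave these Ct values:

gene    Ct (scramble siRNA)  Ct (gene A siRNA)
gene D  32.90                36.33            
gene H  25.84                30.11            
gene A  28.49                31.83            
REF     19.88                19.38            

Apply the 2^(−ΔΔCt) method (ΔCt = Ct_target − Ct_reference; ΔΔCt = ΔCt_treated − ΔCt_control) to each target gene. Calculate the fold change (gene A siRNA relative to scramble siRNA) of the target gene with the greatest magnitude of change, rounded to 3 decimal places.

gene D: ΔΔCt = (36.33−19.38) − (32.90−19.88) = 16.95 − 13.02 = 3.93; fold change = 2^-3.93 = 0.066
gene H: ΔΔCt = (30.11−19.38) − (25.84−19.88) = 10.73 − 5.96 = 4.77; fold change = 2^-4.77 = 0.037
gene A: ΔΔCt = (31.83−19.38) − (28.49−19.88) = 12.45 − 8.61 = 3.84; fold change = 2^-3.84 = 0.070
gene H has the largest |ΔΔCt| = 4.77.

0.037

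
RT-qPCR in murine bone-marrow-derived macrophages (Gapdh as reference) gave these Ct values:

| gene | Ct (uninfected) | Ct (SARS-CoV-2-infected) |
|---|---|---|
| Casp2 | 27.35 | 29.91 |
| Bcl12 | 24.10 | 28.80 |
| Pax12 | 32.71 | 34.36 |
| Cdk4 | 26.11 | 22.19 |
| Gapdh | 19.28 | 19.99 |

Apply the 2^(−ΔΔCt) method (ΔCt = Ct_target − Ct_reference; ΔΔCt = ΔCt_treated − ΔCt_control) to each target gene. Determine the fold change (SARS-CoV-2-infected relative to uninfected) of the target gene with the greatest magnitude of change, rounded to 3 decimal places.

24.761

Casp2: ΔΔCt = (29.91−19.99) − (27.35−19.28) = 9.92 − 8.07 = 1.85; fold change = 2^-1.85 = 0.277
Bcl12: ΔΔCt = (28.80−19.99) − (24.10−19.28) = 8.81 − 4.82 = 3.99; fold change = 2^-3.99 = 0.063
Pax12: ΔΔCt = (34.36−19.99) − (32.71−19.28) = 14.37 − 13.43 = 0.94; fold change = 2^-0.94 = 0.521
Cdk4: ΔΔCt = (22.19−19.99) − (26.11−19.28) = 2.20 − 6.83 = -4.63; fold change = 2^4.63 = 24.761
Cdk4 has the largest |ΔΔCt| = 4.63.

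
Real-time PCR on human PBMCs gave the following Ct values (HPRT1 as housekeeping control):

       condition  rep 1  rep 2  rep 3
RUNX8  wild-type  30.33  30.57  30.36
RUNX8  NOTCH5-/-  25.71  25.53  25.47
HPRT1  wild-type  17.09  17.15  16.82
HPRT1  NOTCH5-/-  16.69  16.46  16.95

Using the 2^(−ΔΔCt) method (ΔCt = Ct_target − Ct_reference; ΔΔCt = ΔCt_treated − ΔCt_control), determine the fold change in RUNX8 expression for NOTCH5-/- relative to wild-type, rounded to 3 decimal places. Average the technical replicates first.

23.103

Mean Ct: RUNX8 wild-type 30.420; RUNX8 NOTCH5-/- 25.570; HPRT1 wild-type 17.020; HPRT1 NOTCH5-/- 16.700
ΔCt(wild-type) = 30.420 − 17.020 = 13.400
ΔCt(NOTCH5-/-) = 25.570 − 16.700 = 8.870
ΔΔCt = 8.870 − 13.400 = -4.530
Fold change = 2^(−(-4.530)) = 2^4.530 = 23.1029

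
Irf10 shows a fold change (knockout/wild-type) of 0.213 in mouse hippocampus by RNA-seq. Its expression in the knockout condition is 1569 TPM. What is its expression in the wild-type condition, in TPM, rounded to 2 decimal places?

7366.20

wild-type expression = 1569 / 0.213 = 7366.20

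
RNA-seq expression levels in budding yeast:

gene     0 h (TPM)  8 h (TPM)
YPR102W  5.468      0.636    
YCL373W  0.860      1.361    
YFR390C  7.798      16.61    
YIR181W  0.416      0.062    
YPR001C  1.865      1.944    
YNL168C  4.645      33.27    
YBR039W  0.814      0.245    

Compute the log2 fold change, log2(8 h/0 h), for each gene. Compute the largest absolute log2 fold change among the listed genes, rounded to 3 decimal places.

log2(0.636/5.468) = -3.104  (YPR102W)
log2(1.361/0.860) = 0.662  (YCL373W)
log2(16.61/7.798) = 1.091  (YFR390C)
log2(0.062/0.416) = -2.746  (YIR181W)
log2(1.944/1.865) = 0.060  (YPR001C)
log2(33.27/4.645) = 2.840  (YNL168C)
log2(0.245/0.814) = -1.732  (YBR039W)
The largest magnitude belongs to YPR102W.

3.104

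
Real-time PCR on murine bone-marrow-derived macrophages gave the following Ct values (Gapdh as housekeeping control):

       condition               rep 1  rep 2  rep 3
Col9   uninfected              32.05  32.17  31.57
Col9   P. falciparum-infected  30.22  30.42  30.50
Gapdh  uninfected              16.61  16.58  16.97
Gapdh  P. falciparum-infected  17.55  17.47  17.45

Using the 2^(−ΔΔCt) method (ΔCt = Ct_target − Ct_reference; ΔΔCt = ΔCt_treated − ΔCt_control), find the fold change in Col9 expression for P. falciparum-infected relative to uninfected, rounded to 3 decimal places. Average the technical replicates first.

Mean Ct: Col9 uninfected 31.930; Col9 P. falciparum-infected 30.380; Gapdh uninfected 16.720; Gapdh P. falciparum-infected 17.490
ΔCt(uninfected) = 31.930 − 16.720 = 15.210
ΔCt(P. falciparum-infected) = 30.380 − 17.490 = 12.890
ΔΔCt = 12.890 − 15.210 = -2.320
Fold change = 2^(−(-2.320)) = 2^2.320 = 4.9933

4.993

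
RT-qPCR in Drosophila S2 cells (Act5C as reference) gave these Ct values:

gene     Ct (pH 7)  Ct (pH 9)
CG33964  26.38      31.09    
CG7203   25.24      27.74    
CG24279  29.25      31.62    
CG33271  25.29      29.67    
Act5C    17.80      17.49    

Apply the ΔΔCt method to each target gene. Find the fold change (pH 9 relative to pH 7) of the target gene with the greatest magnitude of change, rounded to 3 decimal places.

CG33964: ΔΔCt = (31.09−17.49) − (26.38−17.80) = 13.60 − 8.58 = 5.02; fold change = 2^-5.02 = 0.031
CG7203: ΔΔCt = (27.74−17.49) − (25.24−17.80) = 10.25 − 7.44 = 2.81; fold change = 2^-2.81 = 0.143
CG24279: ΔΔCt = (31.62−17.49) − (29.25−17.80) = 14.13 − 11.45 = 2.68; fold change = 2^-2.68 = 0.156
CG33271: ΔΔCt = (29.67−17.49) − (25.29−17.80) = 12.18 − 7.49 = 4.69; fold change = 2^-4.69 = 0.039
CG33964 has the largest |ΔΔCt| = 5.02.

0.031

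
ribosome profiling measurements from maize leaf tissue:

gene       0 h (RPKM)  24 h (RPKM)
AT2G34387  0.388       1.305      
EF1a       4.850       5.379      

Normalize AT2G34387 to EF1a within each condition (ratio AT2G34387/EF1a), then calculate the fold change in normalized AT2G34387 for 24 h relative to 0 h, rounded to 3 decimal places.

AT2G34387/EF1a (0 h) = 0.388 / 4.850 = 0.08
AT2G34387/EF1a (24 h) = 1.305 / 5.379 = 0.24261
Fold change = 0.24261 / 0.08 = 3.0326

3.033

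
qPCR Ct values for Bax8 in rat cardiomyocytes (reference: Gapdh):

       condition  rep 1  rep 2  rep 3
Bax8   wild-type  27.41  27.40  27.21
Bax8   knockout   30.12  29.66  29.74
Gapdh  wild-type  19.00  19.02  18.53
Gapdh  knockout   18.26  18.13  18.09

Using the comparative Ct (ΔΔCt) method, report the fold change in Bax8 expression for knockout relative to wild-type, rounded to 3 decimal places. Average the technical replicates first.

0.110

Mean Ct: Bax8 wild-type 27.340; Bax8 knockout 29.840; Gapdh wild-type 18.850; Gapdh knockout 18.160
ΔCt(wild-type) = 27.340 − 18.850 = 8.490
ΔCt(knockout) = 29.840 − 18.160 = 11.680
ΔΔCt = 11.680 − 8.490 = 3.190
Fold change = 2^(−3.190) = 0.1096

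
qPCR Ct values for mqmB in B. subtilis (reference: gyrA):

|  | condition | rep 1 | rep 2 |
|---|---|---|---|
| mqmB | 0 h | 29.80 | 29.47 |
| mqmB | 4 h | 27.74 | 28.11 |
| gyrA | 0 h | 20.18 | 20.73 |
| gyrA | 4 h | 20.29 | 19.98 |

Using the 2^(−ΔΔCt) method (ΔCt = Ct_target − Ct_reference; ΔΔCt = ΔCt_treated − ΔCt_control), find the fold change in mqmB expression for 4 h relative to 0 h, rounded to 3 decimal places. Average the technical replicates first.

Mean Ct: mqmB 0 h 29.635; mqmB 4 h 27.925; gyrA 0 h 20.455; gyrA 4 h 20.135
ΔCt(0 h) = 29.635 − 20.455 = 9.180
ΔCt(4 h) = 27.925 − 20.135 = 7.790
ΔΔCt = 7.790 − 9.180 = -1.390
Fold change = 2^(−(-1.390)) = 2^1.390 = 2.6208

2.621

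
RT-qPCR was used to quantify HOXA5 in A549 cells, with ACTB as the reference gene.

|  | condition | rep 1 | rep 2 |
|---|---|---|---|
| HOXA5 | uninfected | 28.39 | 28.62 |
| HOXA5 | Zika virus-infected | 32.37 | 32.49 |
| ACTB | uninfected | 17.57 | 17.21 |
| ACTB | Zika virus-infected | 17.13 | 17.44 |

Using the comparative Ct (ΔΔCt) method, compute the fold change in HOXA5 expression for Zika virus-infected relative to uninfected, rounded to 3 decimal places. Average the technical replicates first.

Mean Ct: HOXA5 uninfected 28.505; HOXA5 Zika virus-infected 32.430; ACTB uninfected 17.390; ACTB Zika virus-infected 17.285
ΔCt(uninfected) = 28.505 − 17.390 = 11.115
ΔCt(Zika virus-infected) = 32.430 − 17.285 = 15.145
ΔΔCt = 15.145 − 11.115 = 4.030
Fold change = 2^(−4.030) = 0.0612

0.061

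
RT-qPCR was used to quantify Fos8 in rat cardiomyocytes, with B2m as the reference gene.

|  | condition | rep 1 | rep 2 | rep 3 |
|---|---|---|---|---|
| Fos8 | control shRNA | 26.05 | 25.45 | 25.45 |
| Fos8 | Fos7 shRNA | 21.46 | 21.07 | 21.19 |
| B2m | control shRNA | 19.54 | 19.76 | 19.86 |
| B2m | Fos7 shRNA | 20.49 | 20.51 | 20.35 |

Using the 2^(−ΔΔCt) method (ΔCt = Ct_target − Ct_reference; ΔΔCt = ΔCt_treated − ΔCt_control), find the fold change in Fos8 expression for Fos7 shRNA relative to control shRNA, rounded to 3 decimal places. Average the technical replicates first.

35.261

Mean Ct: Fos8 control shRNA 25.650; Fos8 Fos7 shRNA 21.240; B2m control shRNA 19.720; B2m Fos7 shRNA 20.450
ΔCt(control shRNA) = 25.650 − 19.720 = 5.930
ΔCt(Fos7 shRNA) = 21.240 − 20.450 = 0.790
ΔΔCt = 0.790 − 5.930 = -5.140
Fold change = 2^(−(-5.140)) = 2^5.140 = 35.2610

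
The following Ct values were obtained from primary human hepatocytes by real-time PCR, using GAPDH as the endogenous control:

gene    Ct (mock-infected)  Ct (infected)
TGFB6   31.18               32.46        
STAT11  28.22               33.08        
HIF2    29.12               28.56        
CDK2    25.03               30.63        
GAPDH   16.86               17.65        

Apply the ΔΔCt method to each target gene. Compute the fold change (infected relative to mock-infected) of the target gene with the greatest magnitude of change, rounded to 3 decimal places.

TGFB6: ΔΔCt = (32.46−17.65) − (31.18−16.86) = 14.81 − 14.32 = 0.49; fold change = 2^-0.49 = 0.712
STAT11: ΔΔCt = (33.08−17.65) − (28.22−16.86) = 15.43 − 11.36 = 4.07; fold change = 2^-4.07 = 0.060
HIF2: ΔΔCt = (28.56−17.65) − (29.12−16.86) = 10.91 − 12.26 = -1.35; fold change = 2^1.35 = 2.549
CDK2: ΔΔCt = (30.63−17.65) − (25.03−16.86) = 12.98 − 8.17 = 4.81; fold change = 2^-4.81 = 0.036
CDK2 has the largest |ΔΔCt| = 4.81.

0.036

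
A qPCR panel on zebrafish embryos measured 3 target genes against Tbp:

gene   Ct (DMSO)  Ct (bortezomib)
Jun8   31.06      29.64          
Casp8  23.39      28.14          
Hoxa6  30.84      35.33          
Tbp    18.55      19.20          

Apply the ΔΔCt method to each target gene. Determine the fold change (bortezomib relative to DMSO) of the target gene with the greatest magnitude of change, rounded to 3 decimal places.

0.058

Jun8: ΔΔCt = (29.64−19.20) − (31.06−18.55) = 10.44 − 12.51 = -2.07; fold change = 2^2.07 = 4.199
Casp8: ΔΔCt = (28.14−19.20) − (23.39−18.55) = 8.94 − 4.84 = 4.10; fold change = 2^-4.10 = 0.058
Hoxa6: ΔΔCt = (35.33−19.20) − (30.84−18.55) = 16.13 − 12.29 = 3.84; fold change = 2^-3.84 = 0.070
Casp8 has the largest |ΔΔCt| = 4.10.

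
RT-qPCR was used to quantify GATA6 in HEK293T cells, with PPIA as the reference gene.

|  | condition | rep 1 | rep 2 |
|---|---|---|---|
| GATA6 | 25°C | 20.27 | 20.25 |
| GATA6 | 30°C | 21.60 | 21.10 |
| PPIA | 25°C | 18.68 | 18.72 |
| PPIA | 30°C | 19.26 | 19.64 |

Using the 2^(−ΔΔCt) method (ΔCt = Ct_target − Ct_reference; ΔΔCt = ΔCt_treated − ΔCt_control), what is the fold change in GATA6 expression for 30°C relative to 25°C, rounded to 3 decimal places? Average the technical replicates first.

0.790

Mean Ct: GATA6 25°C 20.260; GATA6 30°C 21.350; PPIA 25°C 18.700; PPIA 30°C 19.450
ΔCt(25°C) = 20.260 − 18.700 = 1.560
ΔCt(30°C) = 21.350 − 19.450 = 1.900
ΔΔCt = 1.900 − 1.560 = 0.340
Fold change = 2^(−0.340) = 0.7900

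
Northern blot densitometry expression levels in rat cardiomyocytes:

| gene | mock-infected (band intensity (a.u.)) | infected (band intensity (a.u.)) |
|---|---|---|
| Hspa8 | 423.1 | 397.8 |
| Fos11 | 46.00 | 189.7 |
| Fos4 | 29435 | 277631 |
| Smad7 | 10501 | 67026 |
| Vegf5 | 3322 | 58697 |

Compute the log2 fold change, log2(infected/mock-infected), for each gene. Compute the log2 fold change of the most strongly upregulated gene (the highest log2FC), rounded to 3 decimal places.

4.143

log2(397.8/423.1) = -0.089  (Hspa8)
log2(189.7/46.00) = 2.044  (Fos11)
log2(277631/29435) = 3.238  (Fos4)
log2(67026/10501) = 2.674  (Smad7)
log2(58697/3322) = 4.143  (Vegf5)
Vegf5 is most strongly upregulated.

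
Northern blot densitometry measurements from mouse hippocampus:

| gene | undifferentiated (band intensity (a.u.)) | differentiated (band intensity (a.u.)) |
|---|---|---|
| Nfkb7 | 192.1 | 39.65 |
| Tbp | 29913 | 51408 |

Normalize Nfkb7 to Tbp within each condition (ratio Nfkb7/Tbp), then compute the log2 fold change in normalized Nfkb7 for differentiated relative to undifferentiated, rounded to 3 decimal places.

-3.058

Nfkb7/Tbp (undifferentiated) = 192.1 / 29913 = 0.006422
Nfkb7/Tbp (differentiated) = 39.65 / 51408 = 0.00077128
Fold change = 0.00077128 / 0.006422 = 0.1201
log2(0.1201) = -3.0577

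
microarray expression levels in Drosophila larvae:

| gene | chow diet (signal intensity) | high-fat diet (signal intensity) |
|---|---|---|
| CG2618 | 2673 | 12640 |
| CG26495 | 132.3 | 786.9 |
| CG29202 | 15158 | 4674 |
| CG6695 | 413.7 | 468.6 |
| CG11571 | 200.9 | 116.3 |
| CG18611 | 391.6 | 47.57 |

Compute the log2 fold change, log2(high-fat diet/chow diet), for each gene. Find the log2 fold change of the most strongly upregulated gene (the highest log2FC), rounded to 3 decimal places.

log2(12640/2673) = 2.241  (CG2618)
log2(786.9/132.3) = 2.572  (CG26495)
log2(4674/15158) = -1.697  (CG29202)
log2(468.6/413.7) = 0.180  (CG6695)
log2(116.3/200.9) = -0.789  (CG11571)
log2(47.57/391.6) = -3.041  (CG18611)
CG26495 is most strongly upregulated.

2.572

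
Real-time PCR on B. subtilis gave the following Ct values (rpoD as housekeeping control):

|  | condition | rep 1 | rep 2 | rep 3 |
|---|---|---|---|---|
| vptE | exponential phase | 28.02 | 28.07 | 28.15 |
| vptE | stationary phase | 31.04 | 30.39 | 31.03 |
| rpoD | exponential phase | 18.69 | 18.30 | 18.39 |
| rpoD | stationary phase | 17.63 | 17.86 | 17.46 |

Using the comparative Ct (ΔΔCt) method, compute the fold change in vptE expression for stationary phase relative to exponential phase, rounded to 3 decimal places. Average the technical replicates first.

0.085

Mean Ct: vptE exponential phase 28.080; vptE stationary phase 30.820; rpoD exponential phase 18.460; rpoD stationary phase 17.650
ΔCt(exponential phase) = 28.080 − 18.460 = 9.620
ΔCt(stationary phase) = 30.820 − 17.650 = 13.170
ΔΔCt = 13.170 − 9.620 = 3.550
Fold change = 2^(−3.550) = 0.0854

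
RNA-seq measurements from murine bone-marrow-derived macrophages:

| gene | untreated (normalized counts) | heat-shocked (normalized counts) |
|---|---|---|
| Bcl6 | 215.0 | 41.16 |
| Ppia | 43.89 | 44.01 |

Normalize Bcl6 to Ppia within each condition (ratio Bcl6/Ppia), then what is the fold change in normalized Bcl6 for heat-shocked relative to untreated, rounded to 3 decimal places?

0.191

Bcl6/Ppia (untreated) = 215.0 / 43.89 = 4.8986
Bcl6/Ppia (heat-shocked) = 41.16 / 44.01 = 0.93524
Fold change = 0.93524 / 4.8986 = 0.1909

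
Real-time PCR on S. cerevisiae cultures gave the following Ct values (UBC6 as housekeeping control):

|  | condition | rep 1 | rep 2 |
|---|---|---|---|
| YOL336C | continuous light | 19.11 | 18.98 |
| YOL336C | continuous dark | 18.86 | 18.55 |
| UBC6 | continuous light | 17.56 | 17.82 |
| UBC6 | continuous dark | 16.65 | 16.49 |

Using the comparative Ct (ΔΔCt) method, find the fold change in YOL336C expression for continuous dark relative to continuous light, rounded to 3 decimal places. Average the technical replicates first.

0.582

Mean Ct: YOL336C continuous light 19.045; YOL336C continuous dark 18.705; UBC6 continuous light 17.690; UBC6 continuous dark 16.570
ΔCt(continuous light) = 19.045 − 17.690 = 1.355
ΔCt(continuous dark) = 18.705 − 16.570 = 2.135
ΔΔCt = 2.135 − 1.355 = 0.780
Fold change = 2^(−0.780) = 0.5824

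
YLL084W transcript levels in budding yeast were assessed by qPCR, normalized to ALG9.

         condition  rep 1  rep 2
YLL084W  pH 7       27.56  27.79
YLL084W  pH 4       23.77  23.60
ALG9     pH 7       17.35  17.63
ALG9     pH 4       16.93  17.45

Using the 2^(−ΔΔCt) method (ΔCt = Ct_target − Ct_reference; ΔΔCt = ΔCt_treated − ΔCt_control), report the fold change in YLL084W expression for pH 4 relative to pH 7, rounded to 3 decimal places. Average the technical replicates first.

Mean Ct: YLL084W pH 7 27.675; YLL084W pH 4 23.685; ALG9 pH 7 17.490; ALG9 pH 4 17.190
ΔCt(pH 7) = 27.675 − 17.490 = 10.185
ΔCt(pH 4) = 23.685 − 17.190 = 6.495
ΔΔCt = 6.495 − 10.185 = -3.690
Fold change = 2^(−(-3.690)) = 2^3.690 = 12.9063

12.906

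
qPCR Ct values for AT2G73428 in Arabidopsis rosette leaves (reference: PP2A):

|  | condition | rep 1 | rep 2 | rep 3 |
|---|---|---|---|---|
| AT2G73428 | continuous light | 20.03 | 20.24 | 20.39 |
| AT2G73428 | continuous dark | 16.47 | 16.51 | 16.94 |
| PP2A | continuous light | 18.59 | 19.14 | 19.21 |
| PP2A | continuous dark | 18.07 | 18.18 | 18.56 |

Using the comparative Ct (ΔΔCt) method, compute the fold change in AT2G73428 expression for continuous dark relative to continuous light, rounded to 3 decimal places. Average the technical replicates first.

Mean Ct: AT2G73428 continuous light 20.220; AT2G73428 continuous dark 16.640; PP2A continuous light 18.980; PP2A continuous dark 18.270
ΔCt(continuous light) = 20.220 − 18.980 = 1.240
ΔCt(continuous dark) = 16.640 − 18.270 = -1.630
ΔΔCt = -1.630 − 1.240 = -2.870
Fold change = 2^(−(-2.870)) = 2^2.870 = 7.3107

7.311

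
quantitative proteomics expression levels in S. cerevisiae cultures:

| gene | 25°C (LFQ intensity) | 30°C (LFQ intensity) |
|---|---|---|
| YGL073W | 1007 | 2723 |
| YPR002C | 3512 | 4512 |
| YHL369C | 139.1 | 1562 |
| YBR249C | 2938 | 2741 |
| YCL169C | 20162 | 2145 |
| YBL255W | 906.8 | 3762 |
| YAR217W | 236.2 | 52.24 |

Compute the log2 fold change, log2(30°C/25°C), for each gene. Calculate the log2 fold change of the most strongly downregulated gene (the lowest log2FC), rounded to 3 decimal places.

-3.233

log2(2723/1007) = 1.435  (YGL073W)
log2(4512/3512) = 0.361  (YPR002C)
log2(1562/139.1) = 3.489  (YHL369C)
log2(2741/2938) = -0.100  (YBR249C)
log2(2145/20162) = -3.233  (YCL169C)
log2(3762/906.8) = 2.053  (YBL255W)
log2(52.24/236.2) = -2.177  (YAR217W)
YCL169C is most strongly downregulated.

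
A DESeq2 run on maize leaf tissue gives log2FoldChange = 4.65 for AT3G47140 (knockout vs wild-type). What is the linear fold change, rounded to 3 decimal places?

25.107

Fold change = 2^(4.65) = 25.1067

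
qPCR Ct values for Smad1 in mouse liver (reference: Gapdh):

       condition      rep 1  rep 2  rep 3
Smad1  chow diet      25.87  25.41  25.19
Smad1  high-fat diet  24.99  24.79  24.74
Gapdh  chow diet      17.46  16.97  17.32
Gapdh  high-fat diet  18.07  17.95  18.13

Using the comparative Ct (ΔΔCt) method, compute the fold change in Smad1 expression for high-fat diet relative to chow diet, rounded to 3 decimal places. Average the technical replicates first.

Mean Ct: Smad1 chow diet 25.490; Smad1 high-fat diet 24.840; Gapdh chow diet 17.250; Gapdh high-fat diet 18.050
ΔCt(chow diet) = 25.490 − 17.250 = 8.240
ΔCt(high-fat diet) = 24.840 − 18.050 = 6.790
ΔΔCt = 6.790 − 8.240 = -1.450
Fold change = 2^(−(-1.450)) = 2^1.450 = 2.7321

2.732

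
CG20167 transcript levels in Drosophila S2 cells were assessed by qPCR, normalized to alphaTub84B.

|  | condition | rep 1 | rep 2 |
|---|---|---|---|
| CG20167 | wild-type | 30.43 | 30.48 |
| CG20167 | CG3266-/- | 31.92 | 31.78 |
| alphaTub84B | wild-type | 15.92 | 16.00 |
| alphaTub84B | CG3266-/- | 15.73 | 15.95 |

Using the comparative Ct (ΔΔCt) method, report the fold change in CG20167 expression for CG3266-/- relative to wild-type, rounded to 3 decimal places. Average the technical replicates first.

0.350

Mean Ct: CG20167 wild-type 30.455; CG20167 CG3266-/- 31.850; alphaTub84B wild-type 15.960; alphaTub84B CG3266-/- 15.840
ΔCt(wild-type) = 30.455 − 15.960 = 14.495
ΔCt(CG3266-/-) = 31.850 − 15.840 = 16.010
ΔΔCt = 16.010 − 14.495 = 1.515
Fold change = 2^(−1.515) = 0.3499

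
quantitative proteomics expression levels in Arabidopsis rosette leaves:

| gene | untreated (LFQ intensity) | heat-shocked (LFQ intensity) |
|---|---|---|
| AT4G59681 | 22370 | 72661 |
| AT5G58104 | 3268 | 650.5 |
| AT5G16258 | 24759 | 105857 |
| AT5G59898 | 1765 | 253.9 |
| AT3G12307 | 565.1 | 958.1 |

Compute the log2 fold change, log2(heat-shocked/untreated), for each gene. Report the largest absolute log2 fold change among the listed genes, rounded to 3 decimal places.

2.797

log2(72661/22370) = 1.700  (AT4G59681)
log2(650.5/3268) = -2.329  (AT5G58104)
log2(105857/24759) = 2.096  (AT5G16258)
log2(253.9/1765) = -2.797  (AT5G59898)
log2(958.1/565.1) = 0.762  (AT3G12307)
The largest magnitude belongs to AT5G59898.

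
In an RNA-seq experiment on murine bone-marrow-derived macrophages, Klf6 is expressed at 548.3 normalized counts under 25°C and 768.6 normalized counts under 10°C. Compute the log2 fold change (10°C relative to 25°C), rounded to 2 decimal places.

0.49

Fold change = 768.6 / 548.3 = 1.4018
log2(1.4018) = 0.487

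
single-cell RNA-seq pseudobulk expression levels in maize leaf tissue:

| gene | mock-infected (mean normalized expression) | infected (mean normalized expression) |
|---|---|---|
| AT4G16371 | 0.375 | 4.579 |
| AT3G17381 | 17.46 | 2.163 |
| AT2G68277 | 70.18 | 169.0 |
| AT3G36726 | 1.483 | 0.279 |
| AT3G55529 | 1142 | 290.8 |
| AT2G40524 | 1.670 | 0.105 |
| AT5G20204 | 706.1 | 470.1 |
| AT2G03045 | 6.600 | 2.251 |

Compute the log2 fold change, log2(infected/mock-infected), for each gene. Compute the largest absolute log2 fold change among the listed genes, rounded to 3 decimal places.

log2(4.579/0.375) = 3.610  (AT4G16371)
log2(2.163/17.46) = -3.013  (AT3G17381)
log2(169.0/70.18) = 1.268  (AT2G68277)
log2(0.279/1.483) = -2.410  (AT3G36726)
log2(290.8/1142) = -1.973  (AT3G55529)
log2(0.105/1.670) = -3.991  (AT2G40524)
log2(470.1/706.1) = -0.587  (AT5G20204)
log2(2.251/6.600) = -1.552  (AT2G03045)
The largest magnitude belongs to AT2G40524.

3.991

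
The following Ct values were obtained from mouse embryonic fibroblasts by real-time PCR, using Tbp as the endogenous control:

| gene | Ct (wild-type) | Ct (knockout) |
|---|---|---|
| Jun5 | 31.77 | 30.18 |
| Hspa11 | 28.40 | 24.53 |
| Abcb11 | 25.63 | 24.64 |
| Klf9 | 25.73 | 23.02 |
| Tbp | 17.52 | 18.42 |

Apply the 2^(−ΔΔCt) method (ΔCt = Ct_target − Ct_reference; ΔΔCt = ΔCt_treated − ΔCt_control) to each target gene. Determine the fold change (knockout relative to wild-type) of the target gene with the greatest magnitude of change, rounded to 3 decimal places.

27.284

Jun5: ΔΔCt = (30.18−18.42) − (31.77−17.52) = 11.76 − 14.25 = -2.49; fold change = 2^2.49 = 5.618
Hspa11: ΔΔCt = (24.53−18.42) − (28.40−17.52) = 6.11 − 10.88 = -4.77; fold change = 2^4.77 = 27.284
Abcb11: ΔΔCt = (24.64−18.42) − (25.63−17.52) = 6.22 − 8.11 = -1.89; fold change = 2^1.89 = 3.706
Klf9: ΔΔCt = (23.02−18.42) − (25.73−17.52) = 4.60 − 8.21 = -3.61; fold change = 2^3.61 = 12.210
Hspa11 has the largest |ΔΔCt| = 4.77.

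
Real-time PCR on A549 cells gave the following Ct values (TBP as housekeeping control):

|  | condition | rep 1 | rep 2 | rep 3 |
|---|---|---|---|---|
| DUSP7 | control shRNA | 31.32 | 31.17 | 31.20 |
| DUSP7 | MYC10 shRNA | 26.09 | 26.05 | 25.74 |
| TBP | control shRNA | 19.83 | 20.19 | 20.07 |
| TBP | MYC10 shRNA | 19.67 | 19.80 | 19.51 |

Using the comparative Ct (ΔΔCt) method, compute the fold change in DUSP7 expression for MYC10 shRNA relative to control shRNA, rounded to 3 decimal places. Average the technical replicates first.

Mean Ct: DUSP7 control shRNA 31.230; DUSP7 MYC10 shRNA 25.960; TBP control shRNA 20.030; TBP MYC10 shRNA 19.660
ΔCt(control shRNA) = 31.230 − 20.030 = 11.200
ΔCt(MYC10 shRNA) = 25.960 − 19.660 = 6.300
ΔΔCt = 6.300 − 11.200 = -4.900
Fold change = 2^(−(-4.900)) = 2^4.900 = 29.8571

29.857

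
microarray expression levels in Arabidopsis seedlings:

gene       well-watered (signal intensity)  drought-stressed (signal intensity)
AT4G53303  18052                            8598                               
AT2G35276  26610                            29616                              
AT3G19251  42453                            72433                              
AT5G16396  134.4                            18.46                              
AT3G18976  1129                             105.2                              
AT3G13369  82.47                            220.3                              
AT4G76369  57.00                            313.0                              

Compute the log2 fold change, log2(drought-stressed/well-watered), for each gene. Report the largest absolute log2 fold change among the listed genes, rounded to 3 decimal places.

log2(8598/18052) = -1.070  (AT4G53303)
log2(29616/26610) = 0.154  (AT2G35276)
log2(72433/42453) = 0.771  (AT3G19251)
log2(18.46/134.4) = -2.864  (AT5G16396)
log2(105.2/1129) = -3.424  (AT3G18976)
log2(220.3/82.47) = 1.418  (AT3G13369)
log2(313.0/57.00) = 2.457  (AT4G76369)
The largest magnitude belongs to AT3G18976.

3.424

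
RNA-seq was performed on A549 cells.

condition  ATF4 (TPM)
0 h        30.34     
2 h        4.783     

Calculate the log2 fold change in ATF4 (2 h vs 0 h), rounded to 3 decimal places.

Fold change = 4.783 / 30.34 = 0.1576
log2(0.1576) = -2.6652

-2.665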